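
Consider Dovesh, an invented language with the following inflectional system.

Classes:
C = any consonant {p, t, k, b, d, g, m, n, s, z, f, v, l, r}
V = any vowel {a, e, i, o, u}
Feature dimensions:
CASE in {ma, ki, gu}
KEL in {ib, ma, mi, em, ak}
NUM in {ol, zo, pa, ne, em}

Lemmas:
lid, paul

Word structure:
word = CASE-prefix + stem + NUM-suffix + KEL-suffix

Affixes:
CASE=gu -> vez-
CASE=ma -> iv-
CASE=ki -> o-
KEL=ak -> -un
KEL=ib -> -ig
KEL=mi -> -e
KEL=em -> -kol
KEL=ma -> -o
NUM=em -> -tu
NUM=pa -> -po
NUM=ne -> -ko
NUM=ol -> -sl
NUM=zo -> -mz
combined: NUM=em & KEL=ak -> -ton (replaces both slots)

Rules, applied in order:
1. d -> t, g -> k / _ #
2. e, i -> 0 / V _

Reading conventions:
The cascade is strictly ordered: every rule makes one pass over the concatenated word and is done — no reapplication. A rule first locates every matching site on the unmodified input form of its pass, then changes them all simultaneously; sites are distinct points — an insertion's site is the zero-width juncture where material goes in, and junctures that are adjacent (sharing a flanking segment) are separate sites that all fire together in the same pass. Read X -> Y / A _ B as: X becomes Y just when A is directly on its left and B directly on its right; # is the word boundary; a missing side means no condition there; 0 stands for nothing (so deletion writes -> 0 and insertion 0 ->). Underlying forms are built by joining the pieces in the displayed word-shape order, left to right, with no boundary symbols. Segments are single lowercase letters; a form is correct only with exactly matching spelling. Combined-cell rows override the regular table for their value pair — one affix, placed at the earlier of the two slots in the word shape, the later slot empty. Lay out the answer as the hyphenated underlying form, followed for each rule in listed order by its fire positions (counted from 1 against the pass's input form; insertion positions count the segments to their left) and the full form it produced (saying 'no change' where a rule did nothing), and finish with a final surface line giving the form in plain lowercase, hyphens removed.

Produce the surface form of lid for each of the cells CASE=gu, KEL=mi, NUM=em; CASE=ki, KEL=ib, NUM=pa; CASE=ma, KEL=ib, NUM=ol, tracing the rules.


cell CASE=gu, KEL=mi, NUM=em:
underlying: vez-lid-tu-e
1. d -> t, g -> k / _ #: no change
2. e, i -> 0 / V _: fires at position(s) 9: vezlidtu
surface: vezlidtu

cell CASE=ki, KEL=ib, NUM=pa:
underlying: o-lid-po-ig
1. d -> t, g -> k / _ #: fires at position(s) 8: olidpoik
2. e, i -> 0 / V _: fires at position(s) 7: olidpok
surface: olidpok

cell CASE=ma, KEL=ib, NUM=ol:
underlying: iv-lid-sl-ig
1. d -> t, g -> k / _ #: fires at position(s) 9: ivlidslik
2. e, i -> 0 / V _: no change
surface: ivlidslik


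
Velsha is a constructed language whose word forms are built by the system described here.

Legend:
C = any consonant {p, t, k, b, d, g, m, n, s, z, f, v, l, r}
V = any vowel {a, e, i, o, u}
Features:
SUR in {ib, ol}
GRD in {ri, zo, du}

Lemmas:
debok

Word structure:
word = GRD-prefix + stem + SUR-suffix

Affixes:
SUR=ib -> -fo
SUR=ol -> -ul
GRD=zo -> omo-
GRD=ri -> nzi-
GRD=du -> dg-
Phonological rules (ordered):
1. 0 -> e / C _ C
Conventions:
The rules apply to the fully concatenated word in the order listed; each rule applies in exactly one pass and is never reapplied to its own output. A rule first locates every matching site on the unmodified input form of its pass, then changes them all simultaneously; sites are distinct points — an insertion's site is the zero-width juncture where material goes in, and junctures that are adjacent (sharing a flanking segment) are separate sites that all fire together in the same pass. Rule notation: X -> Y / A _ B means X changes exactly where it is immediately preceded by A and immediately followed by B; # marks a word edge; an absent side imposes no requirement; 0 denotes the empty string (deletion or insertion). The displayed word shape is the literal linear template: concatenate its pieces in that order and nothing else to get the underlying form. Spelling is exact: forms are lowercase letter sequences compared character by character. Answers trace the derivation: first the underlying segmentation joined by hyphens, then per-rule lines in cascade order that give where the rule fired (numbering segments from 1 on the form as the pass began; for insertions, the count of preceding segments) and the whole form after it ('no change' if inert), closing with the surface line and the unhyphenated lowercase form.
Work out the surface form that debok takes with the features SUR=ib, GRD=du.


underlying: dg-debok-fo
1. 0 -> e / C _ C: inserts after position(s) 1, 2, 7: degedebokefo
surface: degedebokefo


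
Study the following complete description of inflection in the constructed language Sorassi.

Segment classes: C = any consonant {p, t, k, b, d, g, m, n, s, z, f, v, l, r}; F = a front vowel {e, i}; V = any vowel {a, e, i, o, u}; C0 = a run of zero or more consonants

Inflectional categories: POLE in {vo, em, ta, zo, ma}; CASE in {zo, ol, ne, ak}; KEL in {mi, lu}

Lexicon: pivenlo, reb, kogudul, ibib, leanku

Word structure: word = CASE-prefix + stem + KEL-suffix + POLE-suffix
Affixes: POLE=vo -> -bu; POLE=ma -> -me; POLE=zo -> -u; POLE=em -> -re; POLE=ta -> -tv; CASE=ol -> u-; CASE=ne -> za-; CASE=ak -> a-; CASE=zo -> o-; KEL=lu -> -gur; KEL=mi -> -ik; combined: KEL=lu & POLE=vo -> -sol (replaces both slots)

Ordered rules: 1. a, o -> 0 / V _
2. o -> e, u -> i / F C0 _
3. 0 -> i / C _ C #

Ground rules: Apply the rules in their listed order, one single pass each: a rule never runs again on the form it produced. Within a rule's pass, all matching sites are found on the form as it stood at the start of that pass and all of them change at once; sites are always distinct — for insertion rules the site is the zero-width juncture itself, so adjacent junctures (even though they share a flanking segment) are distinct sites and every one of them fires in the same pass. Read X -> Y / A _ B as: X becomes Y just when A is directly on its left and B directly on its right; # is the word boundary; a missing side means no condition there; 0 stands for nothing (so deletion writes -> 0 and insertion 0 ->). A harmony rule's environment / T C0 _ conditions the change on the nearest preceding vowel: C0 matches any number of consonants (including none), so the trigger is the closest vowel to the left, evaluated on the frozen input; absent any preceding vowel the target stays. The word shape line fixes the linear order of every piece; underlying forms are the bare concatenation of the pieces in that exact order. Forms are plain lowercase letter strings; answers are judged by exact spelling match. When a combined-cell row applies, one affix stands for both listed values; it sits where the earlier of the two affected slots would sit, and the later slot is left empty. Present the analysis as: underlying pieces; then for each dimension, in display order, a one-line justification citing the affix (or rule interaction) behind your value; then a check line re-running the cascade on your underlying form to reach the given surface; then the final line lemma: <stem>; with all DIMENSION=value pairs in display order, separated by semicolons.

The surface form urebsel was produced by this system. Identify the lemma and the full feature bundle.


underlying: u-reb-sol
POLE=vo - signalled by the combined affix row
CASE=ol - signalled by the affix u-
KEL=lu - signalled by the combined affix row
check: urebsol -> urebsol -> urebsel -> urebsel
lemma: reb; POLE=vo; CASE=ol; KEL=lu


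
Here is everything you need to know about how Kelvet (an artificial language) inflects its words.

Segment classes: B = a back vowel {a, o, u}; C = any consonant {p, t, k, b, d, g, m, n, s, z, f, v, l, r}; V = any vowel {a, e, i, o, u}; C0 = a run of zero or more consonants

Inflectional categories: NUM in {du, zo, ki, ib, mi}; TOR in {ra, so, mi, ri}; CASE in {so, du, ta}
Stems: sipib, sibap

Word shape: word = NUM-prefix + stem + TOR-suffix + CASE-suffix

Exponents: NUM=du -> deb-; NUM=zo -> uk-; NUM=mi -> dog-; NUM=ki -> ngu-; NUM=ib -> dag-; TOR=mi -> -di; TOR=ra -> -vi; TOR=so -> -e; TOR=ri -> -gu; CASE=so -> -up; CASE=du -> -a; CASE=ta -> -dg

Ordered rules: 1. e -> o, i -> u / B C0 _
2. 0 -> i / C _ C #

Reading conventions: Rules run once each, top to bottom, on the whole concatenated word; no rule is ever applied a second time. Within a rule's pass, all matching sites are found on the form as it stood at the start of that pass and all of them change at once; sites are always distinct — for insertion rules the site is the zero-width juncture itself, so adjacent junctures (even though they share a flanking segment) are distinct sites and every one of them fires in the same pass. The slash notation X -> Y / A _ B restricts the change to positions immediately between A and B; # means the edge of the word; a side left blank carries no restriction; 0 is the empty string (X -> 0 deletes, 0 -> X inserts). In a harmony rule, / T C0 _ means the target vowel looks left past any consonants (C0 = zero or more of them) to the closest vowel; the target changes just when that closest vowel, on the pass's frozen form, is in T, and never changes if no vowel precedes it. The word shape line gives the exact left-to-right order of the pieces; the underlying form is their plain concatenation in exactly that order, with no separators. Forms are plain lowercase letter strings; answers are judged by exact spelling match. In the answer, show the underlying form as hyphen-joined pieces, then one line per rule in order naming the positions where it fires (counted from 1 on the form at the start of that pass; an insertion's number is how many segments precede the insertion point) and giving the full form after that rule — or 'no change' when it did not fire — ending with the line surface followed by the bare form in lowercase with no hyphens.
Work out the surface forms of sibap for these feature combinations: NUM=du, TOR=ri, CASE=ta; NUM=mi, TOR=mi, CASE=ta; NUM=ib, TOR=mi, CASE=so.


cell NUM=du, TOR=ri, CASE=ta:
underlying: deb-sibap-gu-dg
1. e -> o, i -> u / B C0 _: no change
2. 0 -> i / C _ C #: inserts after position(s) 11: debsibapgudig
surface: debsibapgudig

cell NUM=mi, TOR=mi, CASE=ta:
underlying: dog-sibap-di-dg
1. e -> o, i -> u / B C0 _: fires at position(s) 5, 10: dogsubapdudg
2. 0 -> i / C _ C #: inserts after position(s) 11: dogsubapdudig
surface: dogsubapdudig

cell NUM=ib, TOR=mi, CASE=so:
underlying: dag-sibap-di-up
1. e -> o, i -> u / B C0 _: fires at position(s) 5, 10: dagsubapduup
2. 0 -> i / C _ C #: no change
surface: dagsubapduup


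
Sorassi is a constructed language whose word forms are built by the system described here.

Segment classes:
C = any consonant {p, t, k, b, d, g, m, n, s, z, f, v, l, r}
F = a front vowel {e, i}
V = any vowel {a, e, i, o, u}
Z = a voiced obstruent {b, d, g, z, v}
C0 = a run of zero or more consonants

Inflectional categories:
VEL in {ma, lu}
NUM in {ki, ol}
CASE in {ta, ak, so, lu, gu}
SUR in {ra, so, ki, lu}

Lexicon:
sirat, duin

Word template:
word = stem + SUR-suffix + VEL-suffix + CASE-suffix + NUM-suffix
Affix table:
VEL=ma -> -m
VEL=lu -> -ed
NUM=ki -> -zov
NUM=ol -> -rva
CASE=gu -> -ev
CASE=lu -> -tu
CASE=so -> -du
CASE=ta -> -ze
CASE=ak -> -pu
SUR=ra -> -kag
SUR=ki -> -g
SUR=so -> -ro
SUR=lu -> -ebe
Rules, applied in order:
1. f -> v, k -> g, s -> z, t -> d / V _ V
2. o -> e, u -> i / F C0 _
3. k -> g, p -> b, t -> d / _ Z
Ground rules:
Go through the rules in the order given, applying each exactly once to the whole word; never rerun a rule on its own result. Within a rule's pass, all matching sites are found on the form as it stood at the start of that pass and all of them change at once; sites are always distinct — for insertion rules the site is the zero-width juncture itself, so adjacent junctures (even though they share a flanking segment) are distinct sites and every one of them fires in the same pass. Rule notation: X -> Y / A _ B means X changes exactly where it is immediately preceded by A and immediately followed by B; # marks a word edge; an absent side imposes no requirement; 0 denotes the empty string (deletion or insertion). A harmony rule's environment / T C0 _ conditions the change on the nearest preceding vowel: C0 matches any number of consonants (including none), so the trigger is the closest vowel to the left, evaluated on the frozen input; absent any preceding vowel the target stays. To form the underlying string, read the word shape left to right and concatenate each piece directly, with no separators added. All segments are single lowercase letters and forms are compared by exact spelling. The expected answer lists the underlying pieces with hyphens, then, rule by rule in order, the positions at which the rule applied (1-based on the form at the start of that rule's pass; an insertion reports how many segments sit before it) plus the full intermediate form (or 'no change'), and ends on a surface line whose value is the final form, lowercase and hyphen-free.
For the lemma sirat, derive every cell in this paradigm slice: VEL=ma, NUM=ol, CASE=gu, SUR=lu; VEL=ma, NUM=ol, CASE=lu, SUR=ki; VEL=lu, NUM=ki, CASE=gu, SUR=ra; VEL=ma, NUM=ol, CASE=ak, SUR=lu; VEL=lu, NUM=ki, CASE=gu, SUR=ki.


cell VEL=ma, NUM=ol, CASE=gu, SUR=lu:
underlying: sirat-ebe-m-ev-rva
1. f -> v, k -> g, s -> z, t -> d / V _ V: fires at position(s) 5: siradebemevrva
2. o -> e, u -> i / F C0 _: no change
3. k -> g, p -> b, t -> d / _ Z: no change
surface: siradebemevrva

cell VEL=ma, NUM=ol, CASE=lu, SUR=ki:
underlying: sirat-g-m-tu-rva
1. f -> v, k -> g, s -> z, t -> d / V _ V: no change
2. o -> e, u -> i / F C0 _: no change
3. k -> g, p -> b, t -> d / _ Z: fires at position(s) 5: siradgmturva
surface: siradgmturva

cell VEL=lu, NUM=ki, CASE=gu, SUR=ra:
underlying: sirat-kag-ed-ev-zov
1. f -> v, k -> g, s -> z, t -> d / V _ V: no change
2. o -> e, u -> i / F C0 _: fires at position(s) 14: siratkagedevzev
3. k -> g, p -> b, t -> d / _ Z: no change
surface: siratkagedevzev

cell VEL=ma, NUM=ol, CASE=ak, SUR=lu:
underlying: sirat-ebe-m-pu-rva
1. f -> v, k -> g, s -> z, t -> d / V _ V: fires at position(s) 5: siradebempurva
2. o -> e, u -> i / F C0 _: fires at position(s) 11: siradebempirva
3. k -> g, p -> b, t -> d / _ Z: no change
surface: siradebempirva

cell VEL=lu, NUM=ki, CASE=gu, SUR=ki:
underlying: sirat-g-ed-ev-zov
1. f -> v, k -> g, s -> z, t -> d / V _ V: no change
2. o -> e, u -> i / F C0 _: fires at position(s) 12: siratgedevzev
3. k -> g, p -> b, t -> d / _ Z: fires at position(s) 5: siradgedevzev
surface: siradgedevzev


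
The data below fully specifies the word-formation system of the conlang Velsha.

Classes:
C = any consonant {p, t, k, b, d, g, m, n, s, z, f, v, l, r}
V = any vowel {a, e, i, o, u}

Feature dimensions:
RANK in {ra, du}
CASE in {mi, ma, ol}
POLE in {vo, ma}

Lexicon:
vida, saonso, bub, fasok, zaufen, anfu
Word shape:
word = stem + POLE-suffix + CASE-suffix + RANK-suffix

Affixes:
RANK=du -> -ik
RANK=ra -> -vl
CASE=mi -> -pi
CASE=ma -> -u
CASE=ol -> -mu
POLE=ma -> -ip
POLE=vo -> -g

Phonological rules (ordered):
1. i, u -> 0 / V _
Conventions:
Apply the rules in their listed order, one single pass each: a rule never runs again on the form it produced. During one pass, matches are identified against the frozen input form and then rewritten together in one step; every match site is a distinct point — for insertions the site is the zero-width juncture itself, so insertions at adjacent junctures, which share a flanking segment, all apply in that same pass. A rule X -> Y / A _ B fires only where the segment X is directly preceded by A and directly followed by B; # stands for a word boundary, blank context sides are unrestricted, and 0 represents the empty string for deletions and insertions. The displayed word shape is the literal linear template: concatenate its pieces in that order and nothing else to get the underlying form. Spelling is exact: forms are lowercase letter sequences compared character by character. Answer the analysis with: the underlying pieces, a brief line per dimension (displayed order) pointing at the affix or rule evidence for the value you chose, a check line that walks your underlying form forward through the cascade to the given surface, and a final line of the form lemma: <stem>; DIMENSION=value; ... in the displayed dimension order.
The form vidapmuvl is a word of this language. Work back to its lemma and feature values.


underlying: vida-ip-mu-vl
RANK=ra - signalled by the affix -vl
CASE=ol - signalled by the affix -mu
POLE=ma - signalled by the affix -ip
check: vidaipmuvl -> vidapmuvl
lemma: vida; RANK=ra; CASE=ol; POLE=ma


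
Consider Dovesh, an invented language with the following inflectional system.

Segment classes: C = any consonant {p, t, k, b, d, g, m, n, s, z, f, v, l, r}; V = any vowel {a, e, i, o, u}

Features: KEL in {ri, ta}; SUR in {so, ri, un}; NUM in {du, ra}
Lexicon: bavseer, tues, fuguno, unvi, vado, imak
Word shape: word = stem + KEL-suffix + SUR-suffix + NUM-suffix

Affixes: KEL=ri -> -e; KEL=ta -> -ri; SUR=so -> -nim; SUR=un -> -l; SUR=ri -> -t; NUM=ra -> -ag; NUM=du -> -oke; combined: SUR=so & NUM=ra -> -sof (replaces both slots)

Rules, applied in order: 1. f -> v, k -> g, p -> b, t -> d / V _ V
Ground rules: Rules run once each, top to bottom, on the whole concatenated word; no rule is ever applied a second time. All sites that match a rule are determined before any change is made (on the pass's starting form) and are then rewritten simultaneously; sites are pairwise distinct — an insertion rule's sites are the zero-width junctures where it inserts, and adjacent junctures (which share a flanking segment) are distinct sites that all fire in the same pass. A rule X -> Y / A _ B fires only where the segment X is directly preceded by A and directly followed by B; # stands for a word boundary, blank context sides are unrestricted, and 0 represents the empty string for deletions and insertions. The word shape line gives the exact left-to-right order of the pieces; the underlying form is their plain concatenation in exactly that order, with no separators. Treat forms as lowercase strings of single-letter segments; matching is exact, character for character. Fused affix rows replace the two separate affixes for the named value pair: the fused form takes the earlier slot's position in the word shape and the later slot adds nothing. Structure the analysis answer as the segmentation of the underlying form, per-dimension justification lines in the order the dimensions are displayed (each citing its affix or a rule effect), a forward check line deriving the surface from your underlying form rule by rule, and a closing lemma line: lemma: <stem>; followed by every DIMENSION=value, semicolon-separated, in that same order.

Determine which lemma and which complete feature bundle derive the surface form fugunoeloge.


underlying: fuguno-e-l-oke
KEL=ri - signalled by the affix -e
SUR=un - signalled by the affix -l
NUM=du - signalled by the affix -oke
check: fugunoeloke -> fugunoeloge
lemma: fuguno; KEL=ri; SUR=un; NUM=du


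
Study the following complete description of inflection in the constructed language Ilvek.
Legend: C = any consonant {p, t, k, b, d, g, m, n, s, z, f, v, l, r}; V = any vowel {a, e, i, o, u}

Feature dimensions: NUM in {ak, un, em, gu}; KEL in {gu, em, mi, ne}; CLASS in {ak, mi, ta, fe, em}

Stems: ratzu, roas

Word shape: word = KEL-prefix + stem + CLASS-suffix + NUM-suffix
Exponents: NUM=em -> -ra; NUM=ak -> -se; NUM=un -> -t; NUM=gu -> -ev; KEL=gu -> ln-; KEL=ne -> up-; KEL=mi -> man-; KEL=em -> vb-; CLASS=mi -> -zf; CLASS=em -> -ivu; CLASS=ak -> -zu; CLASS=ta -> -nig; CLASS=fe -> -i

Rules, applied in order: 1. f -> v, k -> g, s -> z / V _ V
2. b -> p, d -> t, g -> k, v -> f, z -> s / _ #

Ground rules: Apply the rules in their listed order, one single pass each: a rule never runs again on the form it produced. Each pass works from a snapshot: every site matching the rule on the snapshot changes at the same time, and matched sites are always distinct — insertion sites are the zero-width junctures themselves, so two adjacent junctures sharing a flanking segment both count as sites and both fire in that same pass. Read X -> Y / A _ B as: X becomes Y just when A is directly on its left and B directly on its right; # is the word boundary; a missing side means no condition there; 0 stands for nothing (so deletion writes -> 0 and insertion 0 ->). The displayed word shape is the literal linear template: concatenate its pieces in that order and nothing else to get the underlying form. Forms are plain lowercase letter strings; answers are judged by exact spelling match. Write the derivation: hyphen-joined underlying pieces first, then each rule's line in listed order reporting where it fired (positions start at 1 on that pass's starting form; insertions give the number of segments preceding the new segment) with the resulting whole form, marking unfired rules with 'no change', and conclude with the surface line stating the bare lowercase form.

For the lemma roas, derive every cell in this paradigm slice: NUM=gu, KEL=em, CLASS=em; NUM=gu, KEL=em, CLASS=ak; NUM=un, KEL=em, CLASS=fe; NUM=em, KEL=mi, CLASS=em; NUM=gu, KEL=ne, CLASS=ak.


cell NUM=gu, KEL=em, CLASS=em:
underlying: vb-roas-ivu-ev
1. f -> v, k -> g, s -> z / V _ V: fires at position(s) 6: vbroazivuev
2. b -> p, d -> t, g -> k, v -> f, z -> s / _ #: fires at position(s) 11: vbroazivuef
surface: vbroazivuef

cell NUM=gu, KEL=em, CLASS=ak:
underlying: vb-roas-zu-ev
1. f -> v, k -> g, s -> z / V _ V: no change
2. b -> p, d -> t, g -> k, v -> f, z -> s / _ #: fires at position(s) 10: vbroaszuef
surface: vbroaszuef

cell NUM=un, KEL=em, CLASS=fe:
underlying: vb-roas-i-t
1. f -> v, k -> g, s -> z / V _ V: fires at position(s) 6: vbroazit
2. b -> p, d -> t, g -> k, v -> f, z -> s / _ #: no change
surface: vbroazit

cell NUM=em, KEL=mi, CLASS=em:
underlying: man-roas-ivu-ra
1. f -> v, k -> g, s -> z / V _ V: fires at position(s) 7: manroazivura
2. b -> p, d -> t, g -> k, v -> f, z -> s / _ #: no change
surface: manroazivura

cell NUM=gu, KEL=ne, CLASS=ak:
underlying: up-roas-zu-ev
1. f -> v, k -> g, s -> z / V _ V: no change
2. b -> p, d -> t, g -> k, v -> f, z -> s / _ #: fires at position(s) 10: uproaszuef
surface: uproaszuef


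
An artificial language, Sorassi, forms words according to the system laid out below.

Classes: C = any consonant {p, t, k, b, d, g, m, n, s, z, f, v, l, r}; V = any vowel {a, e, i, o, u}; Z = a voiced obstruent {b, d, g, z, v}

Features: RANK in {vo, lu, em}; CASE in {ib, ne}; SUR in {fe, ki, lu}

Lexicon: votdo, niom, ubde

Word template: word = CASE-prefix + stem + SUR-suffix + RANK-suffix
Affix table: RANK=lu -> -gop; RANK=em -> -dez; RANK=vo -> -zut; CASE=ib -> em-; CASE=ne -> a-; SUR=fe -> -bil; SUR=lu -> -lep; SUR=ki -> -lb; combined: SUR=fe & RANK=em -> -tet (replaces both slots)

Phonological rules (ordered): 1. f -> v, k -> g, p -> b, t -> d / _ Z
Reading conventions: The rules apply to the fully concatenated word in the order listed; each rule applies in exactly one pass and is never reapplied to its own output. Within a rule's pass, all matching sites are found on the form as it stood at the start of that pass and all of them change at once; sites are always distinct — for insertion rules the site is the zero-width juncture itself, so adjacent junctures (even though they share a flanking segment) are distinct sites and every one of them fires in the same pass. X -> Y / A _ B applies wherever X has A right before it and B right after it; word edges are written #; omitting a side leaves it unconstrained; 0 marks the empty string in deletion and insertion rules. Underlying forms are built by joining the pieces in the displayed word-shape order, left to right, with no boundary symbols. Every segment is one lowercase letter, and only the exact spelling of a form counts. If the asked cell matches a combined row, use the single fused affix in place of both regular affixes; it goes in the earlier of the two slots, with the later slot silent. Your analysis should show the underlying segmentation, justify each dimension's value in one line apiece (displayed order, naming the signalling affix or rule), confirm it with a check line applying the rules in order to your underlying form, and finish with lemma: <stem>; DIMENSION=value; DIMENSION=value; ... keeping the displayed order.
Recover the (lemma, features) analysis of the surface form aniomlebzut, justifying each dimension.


underlying: a-niom-lep-zut
RANK=vo - signalled by the affix -zut
CASE=ne - signalled by the affix a-
SUR=lu - signalled by the affix -lep
check: aniomlepzut -> aniomlebzut
lemma: niom; RANK=vo; CASE=ne; SUR=lu


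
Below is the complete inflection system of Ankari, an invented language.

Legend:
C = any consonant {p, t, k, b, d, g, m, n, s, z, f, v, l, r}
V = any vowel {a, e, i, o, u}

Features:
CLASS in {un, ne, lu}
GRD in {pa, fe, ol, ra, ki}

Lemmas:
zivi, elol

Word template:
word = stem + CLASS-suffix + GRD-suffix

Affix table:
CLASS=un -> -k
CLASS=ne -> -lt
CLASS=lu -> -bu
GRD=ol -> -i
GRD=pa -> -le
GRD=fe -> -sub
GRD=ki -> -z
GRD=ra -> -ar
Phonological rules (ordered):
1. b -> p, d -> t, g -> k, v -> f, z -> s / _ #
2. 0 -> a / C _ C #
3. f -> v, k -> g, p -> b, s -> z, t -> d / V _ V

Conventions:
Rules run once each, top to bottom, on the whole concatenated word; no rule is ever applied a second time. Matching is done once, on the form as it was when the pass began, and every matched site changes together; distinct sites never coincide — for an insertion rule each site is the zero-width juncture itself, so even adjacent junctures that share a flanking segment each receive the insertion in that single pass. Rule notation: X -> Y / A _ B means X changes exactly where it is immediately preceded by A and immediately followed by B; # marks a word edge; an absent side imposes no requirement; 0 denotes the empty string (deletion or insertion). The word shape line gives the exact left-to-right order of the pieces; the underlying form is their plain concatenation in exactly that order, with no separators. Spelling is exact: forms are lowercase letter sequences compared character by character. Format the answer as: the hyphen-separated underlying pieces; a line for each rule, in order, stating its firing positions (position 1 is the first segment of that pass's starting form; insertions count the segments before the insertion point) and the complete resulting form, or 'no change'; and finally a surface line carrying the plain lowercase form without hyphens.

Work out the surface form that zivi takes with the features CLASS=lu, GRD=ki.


underlying: zivi-bu-z
1. b -> p, d -> t, g -> k, v -> f, z -> s / _ #: fires at position(s) 7: zivibus
2. 0 -> a / C _ C #: no change
3. f -> v, k -> g, p -> b, s -> z, t -> d / V _ V: no change
surface: zivibus


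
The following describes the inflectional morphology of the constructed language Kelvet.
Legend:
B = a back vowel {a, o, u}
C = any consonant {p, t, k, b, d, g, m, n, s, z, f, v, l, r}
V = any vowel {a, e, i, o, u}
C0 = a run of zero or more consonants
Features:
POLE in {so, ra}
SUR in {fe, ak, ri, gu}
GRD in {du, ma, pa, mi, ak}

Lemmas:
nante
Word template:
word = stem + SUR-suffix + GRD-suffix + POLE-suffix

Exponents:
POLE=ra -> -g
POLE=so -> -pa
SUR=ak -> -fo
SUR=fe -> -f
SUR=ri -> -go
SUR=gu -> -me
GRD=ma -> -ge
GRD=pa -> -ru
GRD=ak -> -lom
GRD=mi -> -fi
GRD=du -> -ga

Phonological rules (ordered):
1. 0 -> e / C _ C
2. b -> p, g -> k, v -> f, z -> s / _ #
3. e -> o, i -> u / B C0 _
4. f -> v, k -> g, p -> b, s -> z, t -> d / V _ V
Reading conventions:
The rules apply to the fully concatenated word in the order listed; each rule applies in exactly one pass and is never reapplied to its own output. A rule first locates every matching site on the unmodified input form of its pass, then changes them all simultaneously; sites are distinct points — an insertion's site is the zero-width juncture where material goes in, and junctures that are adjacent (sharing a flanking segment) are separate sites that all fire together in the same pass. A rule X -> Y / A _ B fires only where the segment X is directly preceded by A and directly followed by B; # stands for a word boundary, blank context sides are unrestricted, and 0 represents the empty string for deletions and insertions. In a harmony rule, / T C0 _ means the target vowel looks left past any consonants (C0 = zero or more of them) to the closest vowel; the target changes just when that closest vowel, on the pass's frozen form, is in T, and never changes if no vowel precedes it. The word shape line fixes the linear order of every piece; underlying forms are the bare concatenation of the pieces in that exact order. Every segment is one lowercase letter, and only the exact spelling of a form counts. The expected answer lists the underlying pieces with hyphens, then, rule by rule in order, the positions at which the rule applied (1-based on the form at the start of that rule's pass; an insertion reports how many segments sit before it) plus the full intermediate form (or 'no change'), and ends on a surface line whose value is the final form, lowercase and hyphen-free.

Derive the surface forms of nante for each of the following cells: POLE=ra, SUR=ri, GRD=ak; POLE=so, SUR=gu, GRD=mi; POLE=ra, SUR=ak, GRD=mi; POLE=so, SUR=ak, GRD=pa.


cell POLE=ra, SUR=ri, GRD=ak:
underlying: nante-go-lom-g
1. 0 -> e / C _ C: inserts after position(s) 3, 10: nanetegolomeg
2. b -> p, g -> k, v -> f, z -> s / _ #: fires at position(s) 13: nanetegolomek
3. e -> o, i -> u / B C0 _: fires at position(s) 4, 12: nanotegolomok
4. f -> v, k -> g, p -> b, s -> z, t -> d / V _ V: fires at position(s) 5: nanodegolomok
surface: nanodegolomok

cell POLE=so, SUR=gu, GRD=mi:
underlying: nante-me-fi-pa
1. 0 -> e / C _ C: inserts after position(s) 3: nanetemefipa
2. b -> p, g -> k, v -> f, z -> s / _ #: no change
3. e -> o, i -> u / B C0 _: fires at position(s) 4: nanotemefipa
4. f -> v, k -> g, p -> b, s -> z, t -> d / V _ V: fires at position(s) 5, 9, 11: nanodemeviba
surface: nanodemeviba

cell POLE=ra, SUR=ak, GRD=mi:
underlying: nante-fo-fi-g
1. 0 -> e / C _ C: inserts after position(s) 3: nanetefofig
2. b -> p, g -> k, v -> f, z -> s / _ #: fires at position(s) 11: nanetefofik
3. e -> o, i -> u / B C0 _: fires at position(s) 4, 10: nanotefofuk
4. f -> v, k -> g, p -> b, s -> z, t -> d / V _ V: fires at position(s) 5, 7, 9: nanodevovuk
surface: nanodevovuk

cell POLE=so, SUR=ak, GRD=pa:
underlying: nante-fo-ru-pa
1. 0 -> e / C _ C: inserts after position(s) 3: naneteforupa
2. b -> p, g -> k, v -> f, z -> s / _ #: no change
3. e -> o, i -> u / B C0 _: fires at position(s) 4: nanoteforupa
4. f -> v, k -> g, p -> b, s -> z, t -> d / V _ V: fires at position(s) 5, 7, 11: nanodevoruba
surface: nanodevoruba


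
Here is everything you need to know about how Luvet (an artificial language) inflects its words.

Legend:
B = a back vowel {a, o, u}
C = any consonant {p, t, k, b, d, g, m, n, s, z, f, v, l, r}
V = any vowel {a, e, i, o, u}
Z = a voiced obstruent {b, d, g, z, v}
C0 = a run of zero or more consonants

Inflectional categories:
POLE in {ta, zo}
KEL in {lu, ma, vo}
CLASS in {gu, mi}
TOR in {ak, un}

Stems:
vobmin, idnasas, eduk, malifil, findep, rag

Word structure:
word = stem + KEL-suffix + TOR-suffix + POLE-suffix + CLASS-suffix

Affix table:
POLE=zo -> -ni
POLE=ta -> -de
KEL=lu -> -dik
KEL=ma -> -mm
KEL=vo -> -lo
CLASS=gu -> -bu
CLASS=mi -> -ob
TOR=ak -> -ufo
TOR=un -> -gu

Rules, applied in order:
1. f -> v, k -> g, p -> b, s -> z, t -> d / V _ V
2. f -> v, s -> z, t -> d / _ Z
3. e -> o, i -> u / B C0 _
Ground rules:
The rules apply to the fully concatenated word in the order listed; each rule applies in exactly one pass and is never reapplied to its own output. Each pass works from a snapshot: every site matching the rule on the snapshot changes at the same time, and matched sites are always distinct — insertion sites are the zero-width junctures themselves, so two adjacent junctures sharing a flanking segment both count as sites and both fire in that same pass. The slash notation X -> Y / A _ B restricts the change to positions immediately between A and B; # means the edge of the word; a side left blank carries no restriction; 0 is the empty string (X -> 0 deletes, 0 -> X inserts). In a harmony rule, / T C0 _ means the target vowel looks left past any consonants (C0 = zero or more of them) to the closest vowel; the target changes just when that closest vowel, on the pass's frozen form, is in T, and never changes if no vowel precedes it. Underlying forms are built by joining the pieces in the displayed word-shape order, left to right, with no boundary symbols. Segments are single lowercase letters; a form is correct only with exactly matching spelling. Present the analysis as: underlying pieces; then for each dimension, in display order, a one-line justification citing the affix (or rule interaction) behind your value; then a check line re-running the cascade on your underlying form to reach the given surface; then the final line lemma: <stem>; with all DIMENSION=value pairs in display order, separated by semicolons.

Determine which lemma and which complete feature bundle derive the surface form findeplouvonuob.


underlying: findep-lo-ufo-ni-ob
POLE=zo - signalled by the affix -ni
KEL=vo - signalled by the affix -lo
CLASS=mi - signalled by the affix -ob
TOR=ak - signalled by the affix -ufo
check: findeploufoniob -> findeplouvoniob -> findeplouvoniob -> findeplouvonuob
lemma: findep; POLE=zo; KEL=vo; CLASS=mi; TOR=ak


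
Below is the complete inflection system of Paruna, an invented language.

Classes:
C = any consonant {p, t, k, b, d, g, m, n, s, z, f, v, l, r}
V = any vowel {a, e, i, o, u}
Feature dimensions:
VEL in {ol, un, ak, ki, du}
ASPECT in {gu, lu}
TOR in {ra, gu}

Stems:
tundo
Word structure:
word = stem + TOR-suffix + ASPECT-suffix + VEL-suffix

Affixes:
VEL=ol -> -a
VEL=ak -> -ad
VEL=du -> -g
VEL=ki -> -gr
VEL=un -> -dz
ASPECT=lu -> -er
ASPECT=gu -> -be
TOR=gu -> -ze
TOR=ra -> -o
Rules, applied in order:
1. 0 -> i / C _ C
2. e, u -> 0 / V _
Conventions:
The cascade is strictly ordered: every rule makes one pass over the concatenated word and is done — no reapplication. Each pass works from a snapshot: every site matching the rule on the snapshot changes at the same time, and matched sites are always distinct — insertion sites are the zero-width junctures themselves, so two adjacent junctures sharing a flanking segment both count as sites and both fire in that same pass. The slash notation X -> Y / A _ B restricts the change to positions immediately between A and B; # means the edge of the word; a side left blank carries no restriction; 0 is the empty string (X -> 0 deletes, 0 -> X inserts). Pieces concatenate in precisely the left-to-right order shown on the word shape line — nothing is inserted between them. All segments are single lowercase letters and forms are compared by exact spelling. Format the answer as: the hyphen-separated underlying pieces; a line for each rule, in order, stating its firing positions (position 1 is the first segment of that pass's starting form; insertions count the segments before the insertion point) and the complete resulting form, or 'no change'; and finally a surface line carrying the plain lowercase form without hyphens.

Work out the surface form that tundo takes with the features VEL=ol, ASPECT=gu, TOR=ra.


underlying: tundo-o-be-a
1. 0 -> i / C _ C: inserts after position(s) 3: tunidoobea
2. e, u -> 0 / V _: no change
surface: tunidoobea


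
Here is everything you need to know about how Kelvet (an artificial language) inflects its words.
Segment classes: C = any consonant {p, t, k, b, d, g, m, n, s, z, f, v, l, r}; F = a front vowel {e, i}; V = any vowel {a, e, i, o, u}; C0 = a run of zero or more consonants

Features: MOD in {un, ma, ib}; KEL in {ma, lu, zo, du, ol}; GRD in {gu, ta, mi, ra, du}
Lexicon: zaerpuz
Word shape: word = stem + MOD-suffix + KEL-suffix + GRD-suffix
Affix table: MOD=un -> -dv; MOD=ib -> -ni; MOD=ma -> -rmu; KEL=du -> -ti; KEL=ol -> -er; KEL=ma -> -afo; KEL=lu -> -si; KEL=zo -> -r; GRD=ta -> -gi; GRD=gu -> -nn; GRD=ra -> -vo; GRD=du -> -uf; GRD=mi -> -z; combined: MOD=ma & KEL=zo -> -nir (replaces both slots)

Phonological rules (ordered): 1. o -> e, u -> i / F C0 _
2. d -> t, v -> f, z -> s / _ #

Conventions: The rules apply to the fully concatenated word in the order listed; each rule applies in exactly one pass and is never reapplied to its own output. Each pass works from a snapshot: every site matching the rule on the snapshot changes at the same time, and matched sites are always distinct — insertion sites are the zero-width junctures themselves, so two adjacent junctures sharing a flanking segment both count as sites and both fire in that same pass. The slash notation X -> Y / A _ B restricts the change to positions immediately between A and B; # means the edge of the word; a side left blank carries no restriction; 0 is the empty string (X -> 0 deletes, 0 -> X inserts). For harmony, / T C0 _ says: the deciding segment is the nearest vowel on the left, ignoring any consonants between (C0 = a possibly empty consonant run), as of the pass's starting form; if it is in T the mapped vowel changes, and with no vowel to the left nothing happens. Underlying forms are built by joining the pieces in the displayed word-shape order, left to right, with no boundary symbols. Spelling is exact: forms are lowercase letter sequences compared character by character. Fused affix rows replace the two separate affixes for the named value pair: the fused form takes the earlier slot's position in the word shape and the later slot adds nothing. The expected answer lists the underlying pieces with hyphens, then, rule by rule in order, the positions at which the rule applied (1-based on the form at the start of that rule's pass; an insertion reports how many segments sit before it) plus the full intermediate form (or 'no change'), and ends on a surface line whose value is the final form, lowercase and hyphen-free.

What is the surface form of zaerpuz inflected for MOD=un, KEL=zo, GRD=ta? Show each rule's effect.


underlying: zaerpuz-dv-r-gi
1. o -> e, u -> i / F C0 _: fires at position(s) 6: zaerpizdvrgi
2. d -> t, v -> f, z -> s / _ #: no change
surface: zaerpizdvrgi


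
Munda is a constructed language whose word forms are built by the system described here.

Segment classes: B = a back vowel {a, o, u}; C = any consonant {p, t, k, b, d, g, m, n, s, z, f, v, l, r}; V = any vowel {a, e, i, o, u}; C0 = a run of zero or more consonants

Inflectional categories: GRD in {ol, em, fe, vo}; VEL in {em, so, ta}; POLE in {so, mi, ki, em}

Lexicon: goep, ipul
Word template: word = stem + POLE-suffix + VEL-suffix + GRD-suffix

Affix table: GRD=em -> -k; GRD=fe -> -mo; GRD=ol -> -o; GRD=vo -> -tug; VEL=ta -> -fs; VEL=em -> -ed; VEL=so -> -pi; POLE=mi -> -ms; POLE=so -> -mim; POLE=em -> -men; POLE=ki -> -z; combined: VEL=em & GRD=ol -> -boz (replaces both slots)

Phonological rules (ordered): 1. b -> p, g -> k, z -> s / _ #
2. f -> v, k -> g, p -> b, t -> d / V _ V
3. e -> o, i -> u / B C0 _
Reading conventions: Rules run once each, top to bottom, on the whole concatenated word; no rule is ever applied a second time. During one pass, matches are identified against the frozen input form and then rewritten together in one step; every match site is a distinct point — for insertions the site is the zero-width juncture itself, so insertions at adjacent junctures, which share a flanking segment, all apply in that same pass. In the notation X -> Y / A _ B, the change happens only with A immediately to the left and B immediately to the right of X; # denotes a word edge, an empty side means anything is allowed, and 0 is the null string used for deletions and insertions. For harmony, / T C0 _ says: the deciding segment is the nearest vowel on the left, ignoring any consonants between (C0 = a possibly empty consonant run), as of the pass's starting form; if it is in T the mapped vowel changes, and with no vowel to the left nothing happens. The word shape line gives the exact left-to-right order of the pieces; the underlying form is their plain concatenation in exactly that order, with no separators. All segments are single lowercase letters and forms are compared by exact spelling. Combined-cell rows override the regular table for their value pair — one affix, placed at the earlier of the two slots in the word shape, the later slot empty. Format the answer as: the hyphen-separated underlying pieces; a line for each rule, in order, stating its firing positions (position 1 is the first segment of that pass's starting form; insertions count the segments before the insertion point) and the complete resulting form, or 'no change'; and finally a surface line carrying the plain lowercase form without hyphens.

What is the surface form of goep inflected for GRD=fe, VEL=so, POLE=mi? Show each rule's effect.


underlying: goep-ms-pi-mo
1. b -> p, g -> k, z -> s / _ #: no change
2. f -> v, k -> g, p -> b, t -> d / V _ V: no change
3. e -> o, i -> u / B C0 _: fires at position(s) 3: goopmspimo
surface: goopmspimo
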